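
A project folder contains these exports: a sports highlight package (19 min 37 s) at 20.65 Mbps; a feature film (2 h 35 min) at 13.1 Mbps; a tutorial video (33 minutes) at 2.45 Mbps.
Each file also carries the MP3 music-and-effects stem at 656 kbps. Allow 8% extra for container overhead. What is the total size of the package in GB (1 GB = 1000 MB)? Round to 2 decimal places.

21.49 GB

Audio: 656 kbps = 0.656 Mbps.
sports highlight package: 21.306 Mbps × 1177 s × 1.08 = 27083.3 Mb
feature film: 13.756 Mbps × 9300 s × 1.08 = 138165.3 Mb
tutorial video: 3.106 Mbps × 1980 s × 1.08 = 6641.9 Mb
Total: 171890.5 Mb = 21486.3 MB.
= 21.49 GB.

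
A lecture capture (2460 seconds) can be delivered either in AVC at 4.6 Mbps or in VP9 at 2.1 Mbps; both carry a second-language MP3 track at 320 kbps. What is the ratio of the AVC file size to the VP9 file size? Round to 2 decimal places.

Audio: 320 kbps = 0.320 Mbps.
AVC: 4.920 Mbps × 2460 s = 12103.2 Mb = 1.409 GiB.
VP9: 2.420 Mbps × 2460 s = 5953.2 Mb = 0.693 GiB.
Ratio: 1.409 / 0.693 = 2.033.

2.03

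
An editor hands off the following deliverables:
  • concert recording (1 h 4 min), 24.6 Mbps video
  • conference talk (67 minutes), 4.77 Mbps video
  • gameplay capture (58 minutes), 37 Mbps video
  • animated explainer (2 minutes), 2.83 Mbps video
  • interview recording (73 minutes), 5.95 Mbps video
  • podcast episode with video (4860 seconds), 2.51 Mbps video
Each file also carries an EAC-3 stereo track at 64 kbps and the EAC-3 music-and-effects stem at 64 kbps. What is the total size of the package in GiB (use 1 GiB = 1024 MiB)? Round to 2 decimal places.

33.02 GiB

Audio total: 64 + 64 = 128 kbps = 0.128 Mbps.
concert recording: 24.728 Mbps × 3840 s = 94955.5 Mb
conference talk: 4.898 Mbps × 4020 s = 19690.0 Mb
gameplay capture: 37.128 Mbps × 3480 s = 129205.4 Mb
animated explainer: 2.958 Mbps × 120 s = 355.0 Mb
interview recording: 6.078 Mbps × 4380 s = 26621.6 Mb
podcast episode with video: 2.638 Mbps × 4860 s = 12820.7 Mb
Total: 283648.2 Mb = 35456.0 MB.
= 33.02 GiB.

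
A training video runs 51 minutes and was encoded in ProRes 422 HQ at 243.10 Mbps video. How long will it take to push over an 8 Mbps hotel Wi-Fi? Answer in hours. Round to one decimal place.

25.8 hours

51 min = 3060 s
File: 243.100 Mbps × 3060 s = 743886.0 Mb.
At 8 Mbps: 743886.0 / 8 = 92985.8 s ≈ 25.8 hours.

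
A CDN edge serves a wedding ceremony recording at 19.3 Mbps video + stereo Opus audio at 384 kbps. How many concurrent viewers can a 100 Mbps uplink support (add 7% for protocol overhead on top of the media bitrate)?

4

Audio: 384 kbps = 0.384 Mbps.
Per-viewer media rate: 19.684 Mbps.
On the wire with 7% overhead: 21.062 Mbps.
100 Mbps = 100.0 Mbps; 100.0 / 21.062 = 4.75 → 4 viewers.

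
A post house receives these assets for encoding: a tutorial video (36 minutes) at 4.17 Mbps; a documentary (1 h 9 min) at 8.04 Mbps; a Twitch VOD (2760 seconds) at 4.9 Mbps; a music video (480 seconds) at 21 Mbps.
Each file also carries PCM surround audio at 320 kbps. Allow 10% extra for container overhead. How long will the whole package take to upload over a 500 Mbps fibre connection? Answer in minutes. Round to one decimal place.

Audio: 320 kbps = 0.320 Mbps.
tutorial video: 4.490 Mbps × 2160 s × 1.10 = 10668.2 Mb
documentary: 8.360 Mbps × 4140 s × 1.10 = 38071.4 Mb
Twitch VOD: 5.220 Mbps × 2760 s × 1.10 = 15847.9 Mb
music video: 21.320 Mbps × 480 s × 1.10 = 11257.0 Mb
Total: 75844.6 Mb = 9480.6 MB.
At 500 Mbps: 75844.6 / 500 = 152 s ≈ 2.53 minutes.

2.5 minutes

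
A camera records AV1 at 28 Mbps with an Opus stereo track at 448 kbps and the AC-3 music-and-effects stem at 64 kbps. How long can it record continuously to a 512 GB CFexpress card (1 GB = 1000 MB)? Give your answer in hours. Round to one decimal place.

Audio total: 448 + 64 = 512 kbps = 0.512 Mbps.
Total bitrate: 28 + 0.512 = 28.512 Mbps.
Capacity: 512 GB = 4,096,000 Mb.
Recording time: 4,096,000 / 28.512 = 143,659 s ≈ 39.9 hours.

39.9 hours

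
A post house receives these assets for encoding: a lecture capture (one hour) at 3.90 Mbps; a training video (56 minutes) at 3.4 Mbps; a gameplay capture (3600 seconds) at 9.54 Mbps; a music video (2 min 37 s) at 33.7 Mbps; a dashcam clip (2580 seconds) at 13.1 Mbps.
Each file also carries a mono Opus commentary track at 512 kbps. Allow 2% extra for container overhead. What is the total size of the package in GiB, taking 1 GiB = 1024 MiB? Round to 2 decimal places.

Audio: 512 kbps = 0.512 Mbps.
lecture capture: 4.412 Mbps × 3600 s × 1.02 = 16200.9 Mb
training video: 3.912 Mbps × 3360 s × 1.02 = 13407.2 Mb
gameplay capture: 10.052 Mbps × 3600 s × 1.02 = 36910.9 Mb
music video: 34.212 Mbps × 157 s × 1.02 = 5478.7 Mb
dashcam clip: 13.612 Mbps × 2580 s × 1.02 = 35821.3 Mb
Total: 107819.1 Mb = 13477.4 MB.
= 12.55 GiB.

12.55 GiB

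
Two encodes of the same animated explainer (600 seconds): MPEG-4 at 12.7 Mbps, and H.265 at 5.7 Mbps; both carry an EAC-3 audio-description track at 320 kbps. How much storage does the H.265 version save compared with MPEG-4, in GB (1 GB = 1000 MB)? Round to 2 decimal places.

0.53 GB

Audio: 320 kbps = 0.320 Mbps.
MPEG-4: 13.020 Mbps × 600 s = 7812.0 Mb = 0.977 GB.
H.265: 6.020 Mbps × 600 s = 3612.0 Mb = 0.452 GB.
Saving: 0.977 − 0.452 = 0.525 GB.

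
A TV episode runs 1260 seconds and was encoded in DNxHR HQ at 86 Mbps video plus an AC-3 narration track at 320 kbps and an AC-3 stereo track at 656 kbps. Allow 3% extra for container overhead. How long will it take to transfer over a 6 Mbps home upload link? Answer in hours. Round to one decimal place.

Audio total: 320 + 656 = 976 kbps = 0.976 Mbps.
Total bitrate: 86.976 Mbps.
File: 86.976 Mbps × 1260 s = 109589.8 Mb.
With 3% container overhead: ×1.03. → 112877.5 Mb.
At 6 Mbps: 112877.5 / 6 = 18812.9 s ≈ 5.23 hours.

5.2 hours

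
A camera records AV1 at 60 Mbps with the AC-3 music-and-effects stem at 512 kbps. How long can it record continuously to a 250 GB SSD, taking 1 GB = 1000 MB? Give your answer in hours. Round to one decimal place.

9.2 hours

Audio: 512 kbps = 0.512 Mbps.
Total bitrate: 60 + 0.512 = 60.512 Mbps.
Capacity: 250 GB = 2,000,000 Mb.
Recording time: 2,000,000 / 60.512 = 33,051 s ≈ 9.18 hours.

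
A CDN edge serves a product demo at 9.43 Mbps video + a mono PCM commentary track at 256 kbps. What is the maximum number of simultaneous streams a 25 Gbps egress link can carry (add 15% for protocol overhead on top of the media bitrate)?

Audio: 256 kbps = 0.256 Mbps.
Per-viewer media rate: 9.686 Mbps.
On the wire with 15% overhead: 11.139 Mbps.
25 Gbps = 25,000 Mbps; 25,000 / 11.139 = 2244.39 → 2244 viewers.

2244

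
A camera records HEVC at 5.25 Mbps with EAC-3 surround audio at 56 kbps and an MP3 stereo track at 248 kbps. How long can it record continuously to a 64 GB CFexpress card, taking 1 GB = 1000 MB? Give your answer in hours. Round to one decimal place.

25.6 hours

Audio total: 56 + 248 = 304 kbps = 0.304 Mbps.
Total bitrate: 5.25 + 0.304 = 5.554 Mbps.
Capacity: 64 GB = 512,000 Mb.
Recording time: 512,000 / 5.554 = 92,186 s ≈ 25.6 hours.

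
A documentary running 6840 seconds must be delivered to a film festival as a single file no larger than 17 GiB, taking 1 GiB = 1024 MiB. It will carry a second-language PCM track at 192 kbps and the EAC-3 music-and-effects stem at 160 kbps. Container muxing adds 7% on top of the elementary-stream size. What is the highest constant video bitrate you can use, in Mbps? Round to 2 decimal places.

19.60 Mbps

Budget: 17 GiB = 146028.9 Mb.
Stream payload after overhead: 146028.9 / 1.07 = 136475.6 Mb.
Total bitrate budget: 136475.6 Mb / 6840 s = 19.953 Mbps.
Audio total: 192 + 160 = 352 kbps = 0.352 Mbps.
Video: 19.953 − 0.352 = 19.601 Mbps.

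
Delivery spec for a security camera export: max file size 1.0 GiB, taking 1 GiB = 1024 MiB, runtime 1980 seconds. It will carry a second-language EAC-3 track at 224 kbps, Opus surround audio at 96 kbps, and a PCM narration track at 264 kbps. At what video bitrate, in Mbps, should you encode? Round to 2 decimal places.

Budget: 1.0 GiB = 8589.9 Mb.
Total bitrate budget: 8589.9 Mb / 1980 s = 4.338 Mbps.
Audio total: 224 + 96 + 264 = 584 kbps = 0.584 Mbps.
Video: 4.338 − 0.584 = 3.754 Mbps.

3.75 Mbps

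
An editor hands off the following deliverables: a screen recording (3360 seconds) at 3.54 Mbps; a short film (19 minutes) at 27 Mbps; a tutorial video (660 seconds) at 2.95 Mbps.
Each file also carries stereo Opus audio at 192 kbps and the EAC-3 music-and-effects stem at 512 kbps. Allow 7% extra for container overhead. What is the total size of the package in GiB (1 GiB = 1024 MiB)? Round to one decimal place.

6.0 GiB

Audio total: 192 + 512 = 704 kbps = 0.704 Mbps.
screen recording: 4.244 Mbps × 3360 s × 1.07 = 15258.0 Mb
short film: 27.704 Mbps × 1140 s × 1.07 = 33793.3 Mb
tutorial video: 3.654 Mbps × 660 s × 1.07 = 2580.5 Mb
Total: 51631.8 Mb = 6454.0 MB.
= 6.011 GiB.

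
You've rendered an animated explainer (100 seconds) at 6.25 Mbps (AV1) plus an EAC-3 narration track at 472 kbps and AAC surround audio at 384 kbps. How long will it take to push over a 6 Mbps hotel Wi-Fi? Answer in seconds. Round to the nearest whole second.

Audio total: 472 + 384 = 856 kbps = 0.856 Mbps.
Total bitrate: 7.106 Mbps.
File: 7.106 Mbps × 100 s = 710.6 Mb.
At 6 Mbps: 710.6 / 6 = 118.4 s ≈ 118 seconds.

118 seconds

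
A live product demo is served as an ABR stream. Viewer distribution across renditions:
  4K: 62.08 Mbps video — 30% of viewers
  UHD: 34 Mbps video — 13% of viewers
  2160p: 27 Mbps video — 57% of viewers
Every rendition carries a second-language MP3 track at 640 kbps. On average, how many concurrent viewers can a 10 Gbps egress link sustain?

Audio: 640 kbps = 0.640 Mbps.
Average per-viewer bitrate: 0.30×62.720 + 0.13×34.640 + 0.57×27.640 = 39.074 Mbps.
10 Gbps = 10,000 Mbps; 10,000 / 39.074 = 255.92 → 255.

255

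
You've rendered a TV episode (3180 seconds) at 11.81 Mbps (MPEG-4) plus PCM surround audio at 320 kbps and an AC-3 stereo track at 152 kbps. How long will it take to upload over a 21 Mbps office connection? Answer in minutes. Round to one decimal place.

31.0 minutes

Audio total: 320 + 152 = 472 kbps = 0.472 Mbps.
Total bitrate: 12.282 Mbps.
File: 12.282 Mbps × 3180 s = 39056.8 Mb.
At 21 Mbps: 39056.8 / 21 = 1859.8 s ≈ 31 minutes.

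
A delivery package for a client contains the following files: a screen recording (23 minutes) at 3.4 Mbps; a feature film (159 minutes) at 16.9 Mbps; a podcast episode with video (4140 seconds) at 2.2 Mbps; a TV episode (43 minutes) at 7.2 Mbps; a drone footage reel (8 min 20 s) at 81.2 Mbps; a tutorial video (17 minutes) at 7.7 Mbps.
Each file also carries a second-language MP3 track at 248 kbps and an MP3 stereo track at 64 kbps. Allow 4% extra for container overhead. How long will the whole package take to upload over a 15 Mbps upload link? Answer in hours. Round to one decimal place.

Audio total: 248 + 64 = 312 kbps = 0.312 Mbps.
screen recording: 3.712 Mbps × 1380 s × 1.04 = 5327.5 Mb
feature film: 17.212 Mbps × 9540 s × 1.04 = 170770.6 Mb
podcast episode with video: 2.512 Mbps × 4140 s × 1.04 = 10815.7 Mb
TV episode: 7.512 Mbps × 2580 s × 1.04 = 20156.2 Mb
drone footage reel: 81.512 Mbps × 500 s × 1.04 = 42386.2 Mb
tutorial video: 8.012 Mbps × 1020 s × 1.04 = 8499.1 Mb
Total: 257955.3 Mb = 32244.4 MB.
At 15 Mbps: 257955.3 / 15 = 17197 s ≈ 4.78 hours.

4.8 hours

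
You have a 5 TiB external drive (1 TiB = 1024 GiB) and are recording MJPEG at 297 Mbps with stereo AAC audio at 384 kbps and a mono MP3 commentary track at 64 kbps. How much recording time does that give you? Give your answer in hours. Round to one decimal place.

Audio total: 384 + 64 = 448 kbps = 0.448 Mbps.
Total bitrate: 297 + 0.448 = 297.448 Mbps.
Capacity: 5 TiB = 43,980,465 Mb.
Recording time: 43,980,465 / 297.448 = 147,859 s ≈ 41.1 hours.

41.1 hours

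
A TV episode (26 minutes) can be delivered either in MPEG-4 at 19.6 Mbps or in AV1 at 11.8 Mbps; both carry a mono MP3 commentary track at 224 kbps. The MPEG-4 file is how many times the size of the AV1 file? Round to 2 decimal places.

26 min = 1560 s
Audio: 224 kbps = 0.224 Mbps.
MPEG-4: 19.824 Mbps × 1560 s = 30925.4 Mb = 3.866 GB.
AV1: 12.024 Mbps × 1560 s = 18757.4 Mb = 2.345 GB.
Ratio: 3.866 / 2.345 = 1.649.

1.65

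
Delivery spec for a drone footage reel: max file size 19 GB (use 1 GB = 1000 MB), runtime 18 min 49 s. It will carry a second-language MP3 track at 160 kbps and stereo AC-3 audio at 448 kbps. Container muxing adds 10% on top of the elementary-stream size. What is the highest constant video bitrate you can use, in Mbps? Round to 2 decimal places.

Budget: 19 GB = 152000.0 Mb.
Stream payload after overhead: 152000.0 / 1.10 = 138181.8 Mb.
18 min 49 s = 1129 s
Total bitrate budget: 138181.8 Mb / 1129 s = 122.393 Mbps.
Audio total: 160 + 448 = 608 kbps = 0.608 Mbps.
Video: 122.393 − 0.608 = 121.785 Mbps.

121.79 Mbps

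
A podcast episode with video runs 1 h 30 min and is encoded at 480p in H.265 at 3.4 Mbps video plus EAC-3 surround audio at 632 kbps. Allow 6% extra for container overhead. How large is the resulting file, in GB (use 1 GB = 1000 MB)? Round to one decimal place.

2.9 GB

1 h 30 min = 90 min = 5400 s
Audio: 632 kbps = 0.632 Mbps.
Total bitrate: 3.4 + 0.632 = 4.032 Mbps.
Stream data: 4.032 Mbps × 5400 s = 21772.8 Mb.
With 6% container overhead: ×1.06.
23,079 Mb ÷ 8 = 2,885 MB → 2.885 GB.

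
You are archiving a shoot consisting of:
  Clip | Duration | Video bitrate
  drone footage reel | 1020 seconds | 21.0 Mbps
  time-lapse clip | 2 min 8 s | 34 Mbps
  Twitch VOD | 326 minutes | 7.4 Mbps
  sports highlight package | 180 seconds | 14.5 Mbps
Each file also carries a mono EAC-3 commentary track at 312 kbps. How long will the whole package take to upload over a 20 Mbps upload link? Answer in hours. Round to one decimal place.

Audio: 312 kbps = 0.312 Mbps.
drone footage reel: 21.312 Mbps × 1020 s = 21738.2 Mb
time-lapse clip: 34.312 Mbps × 128 s = 4391.9 Mb
Twitch VOD: 7.712 Mbps × 19560 s = 150846.7 Mb
sports highlight package: 14.812 Mbps × 180 s = 2666.2 Mb
Total: 179643.1 Mb = 22455.4 MB.
At 20 Mbps: 179643.1 / 20 = 8982 s ≈ 2.5 hours.

2.5 hours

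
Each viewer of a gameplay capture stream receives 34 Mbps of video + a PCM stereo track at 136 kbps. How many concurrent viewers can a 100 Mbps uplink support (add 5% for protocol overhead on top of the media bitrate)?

Audio: 136 kbps = 0.136 Mbps.
Per-viewer media rate: 34.136 Mbps.
On the wire with 5% overhead: 35.843 Mbps.
100 Mbps = 100.0 Mbps; 100.0 / 35.843 = 2.79 → 2 viewers.

2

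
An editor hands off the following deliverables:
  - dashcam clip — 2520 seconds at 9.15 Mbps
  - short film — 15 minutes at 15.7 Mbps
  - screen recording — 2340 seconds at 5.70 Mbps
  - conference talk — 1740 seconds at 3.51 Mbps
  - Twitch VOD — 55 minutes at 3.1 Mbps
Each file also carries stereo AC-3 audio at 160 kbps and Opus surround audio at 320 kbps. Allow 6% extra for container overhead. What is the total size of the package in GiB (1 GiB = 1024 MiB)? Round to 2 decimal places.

Audio total: 160 + 320 = 480 kbps = 0.480 Mbps.
dashcam clip: 9.630 Mbps × 2520 s × 1.06 = 25723.7 Mb
short film: 16.180 Mbps × 900 s × 1.06 = 15435.7 Mb
screen recording: 6.180 Mbps × 2340 s × 1.06 = 15328.9 Mb
conference talk: 3.990 Mbps × 1740 s × 1.06 = 7359.2 Mb
Twitch VOD: 3.580 Mbps × 3300 s × 1.06 = 12522.8 Mb
Total: 76370.2 Mb = 9546.3 MB.
= 8.891 GiB.

8.89 GiB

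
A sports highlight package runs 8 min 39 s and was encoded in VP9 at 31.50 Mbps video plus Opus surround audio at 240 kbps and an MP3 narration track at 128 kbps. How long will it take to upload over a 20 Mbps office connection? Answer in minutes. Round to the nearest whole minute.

8 min 39 s = 519 s
Audio total: 240 + 128 = 368 kbps = 0.368 Mbps.
Total bitrate: 31.868 Mbps.
File: 31.868 Mbps × 519 s = 16539.5 Mb.
At 20 Mbps: 16539.5 / 20 = 827.0 s ≈ 13.8 minutes.

14 minutes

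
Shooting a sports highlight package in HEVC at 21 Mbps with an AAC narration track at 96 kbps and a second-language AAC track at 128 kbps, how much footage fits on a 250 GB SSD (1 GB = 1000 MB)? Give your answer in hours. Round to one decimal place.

26.2 hours

Audio total: 96 + 128 = 224 kbps = 0.224 Mbps.
Total bitrate: 21 + 0.224 = 21.224 Mbps.
Capacity: 250 GB = 2,000,000 Mb.
Recording time: 2,000,000 / 21.224 = 94,233 s ≈ 26.2 hours.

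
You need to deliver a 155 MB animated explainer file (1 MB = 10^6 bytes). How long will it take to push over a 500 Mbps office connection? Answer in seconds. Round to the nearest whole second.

File: 155 MB = 1240.0 Mb.
At 500 Mbps: 1240.0 / 500 = 2.5 s ≈ 2.48 seconds.

2 seconds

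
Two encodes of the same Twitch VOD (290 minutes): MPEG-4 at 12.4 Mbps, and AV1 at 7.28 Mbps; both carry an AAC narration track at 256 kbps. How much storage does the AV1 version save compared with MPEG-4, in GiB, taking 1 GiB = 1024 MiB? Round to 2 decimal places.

10.37 GiB

290 min = 17400 s
Audio: 256 kbps = 0.256 Mbps.
MPEG-4: 12.656 Mbps × 17400 s = 220214.4 Mb = 25.636 GiB.
AV1: 7.536 Mbps × 17400 s = 131126.4 Mb = 15.265 GiB.
Saving: 25.636 − 15.265 = 10.371 GiB.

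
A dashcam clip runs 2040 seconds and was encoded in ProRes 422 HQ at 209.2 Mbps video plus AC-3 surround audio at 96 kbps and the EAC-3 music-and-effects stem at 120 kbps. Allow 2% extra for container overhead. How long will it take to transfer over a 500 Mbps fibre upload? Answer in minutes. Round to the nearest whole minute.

Audio total: 96 + 120 = 216 kbps = 0.216 Mbps.
Total bitrate: 209.416 Mbps.
File: 209.416 Mbps × 2040 s = 427208.6 Mb.
With 2% container overhead: ×1.02. → 435752.8 Mb.
At 500 Mbps: 435752.8 / 500 = 871.5 s ≈ 14.5 minutes.

15 minutes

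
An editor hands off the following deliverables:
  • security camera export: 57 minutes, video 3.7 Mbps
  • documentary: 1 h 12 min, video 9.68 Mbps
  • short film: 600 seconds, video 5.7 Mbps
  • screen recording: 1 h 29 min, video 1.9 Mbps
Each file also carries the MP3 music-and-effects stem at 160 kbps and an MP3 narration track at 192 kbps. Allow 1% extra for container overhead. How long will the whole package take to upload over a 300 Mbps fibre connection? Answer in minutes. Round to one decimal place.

Audio total: 160 + 192 = 352 kbps = 0.352 Mbps.
security camera export: 4.052 Mbps × 3420 s × 1.01 = 13996.4 Mb
documentary: 10.032 Mbps × 4320 s × 1.01 = 43771.6 Mb
short film: 6.052 Mbps × 600 s × 1.01 = 3667.5 Mb
screen recording: 2.252 Mbps × 5340 s × 1.01 = 12145.9 Mb
Total: 73581.5 Mb = 9197.7 MB.
At 300 Mbps: 73581.5 / 300 = 245 s ≈ 4.09 minutes.

4.1 minutes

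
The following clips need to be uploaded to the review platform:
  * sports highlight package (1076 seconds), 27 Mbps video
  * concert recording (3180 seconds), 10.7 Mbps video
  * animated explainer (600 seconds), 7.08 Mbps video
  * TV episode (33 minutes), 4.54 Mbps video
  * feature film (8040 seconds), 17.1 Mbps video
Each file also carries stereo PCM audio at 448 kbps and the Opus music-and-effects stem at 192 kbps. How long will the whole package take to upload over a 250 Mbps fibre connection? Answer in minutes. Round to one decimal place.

14.9 minutes

Audio total: 448 + 192 = 640 kbps = 0.640 Mbps.
sports highlight package: 27.640 Mbps × 1076 s = 29740.6 Mb
concert recording: 11.340 Mbps × 3180 s = 36061.2 Mb
animated explainer: 7.720 Mbps × 600 s = 4632.0 Mb
TV episode: 5.180 Mbps × 1980 s = 10256.4 Mb
feature film: 17.740 Mbps × 8040 s = 142629.6 Mb
Total: 223319.8 Mb = 27915.0 MB.
At 250 Mbps: 223319.8 / 250 = 893 s ≈ 14.9 minutes.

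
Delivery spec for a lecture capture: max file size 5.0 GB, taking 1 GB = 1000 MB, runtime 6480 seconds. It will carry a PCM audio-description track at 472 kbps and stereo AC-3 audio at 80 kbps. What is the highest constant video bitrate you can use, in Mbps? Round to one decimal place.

5.6 Mbps

Budget: 5.0 GB = 40000.0 Mb.
Total bitrate budget: 40000.0 Mb / 6480 s = 6.173 Mbps.
Audio total: 472 + 80 = 552 kbps = 0.552 Mbps.
Video: 6.173 − 0.552 = 5.621 Mbps.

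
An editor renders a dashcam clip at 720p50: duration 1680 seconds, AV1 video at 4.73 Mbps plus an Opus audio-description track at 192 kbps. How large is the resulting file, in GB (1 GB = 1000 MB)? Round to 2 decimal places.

Audio: 192 kbps = 0.192 Mbps.
Total bitrate: 4.73 + 0.192 = 4.922 Mbps.
Stream data: 4.922 Mbps × 1680 s = 8269.0 Mb.
8,269 Mb ÷ 8 = 1,034 MB → 1.034 GB.

1.03 GB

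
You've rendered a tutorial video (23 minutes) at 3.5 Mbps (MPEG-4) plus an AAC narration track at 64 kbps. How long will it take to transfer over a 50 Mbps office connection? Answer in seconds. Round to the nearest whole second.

23 min = 1380 s
Audio: 64 kbps = 0.064 Mbps.
Total bitrate: 3.564 Mbps.
File: 3.564 Mbps × 1380 s = 4918.3 Mb.
At 50 Mbps: 4918.3 / 50 = 98.4 s ≈ 98.4 seconds.

98 seconds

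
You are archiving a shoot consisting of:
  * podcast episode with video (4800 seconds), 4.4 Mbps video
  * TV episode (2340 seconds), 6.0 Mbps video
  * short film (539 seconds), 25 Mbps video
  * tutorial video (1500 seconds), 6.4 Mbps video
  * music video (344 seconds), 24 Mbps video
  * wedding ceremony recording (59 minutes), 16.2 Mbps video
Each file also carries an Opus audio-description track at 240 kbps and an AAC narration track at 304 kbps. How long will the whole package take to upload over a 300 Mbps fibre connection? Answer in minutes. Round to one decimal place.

7.3 minutes

Audio total: 240 + 304 = 544 kbps = 0.544 Mbps.
podcast episode with video: 4.944 Mbps × 4800 s = 23731.2 Mb
TV episode: 6.544 Mbps × 2340 s = 15313.0 Mb
short film: 25.544 Mbps × 539 s = 13768.2 Mb
tutorial video: 6.944 Mbps × 1500 s = 10416.0 Mb
music video: 24.544 Mbps × 344 s = 8443.1 Mb
wedding ceremony recording: 16.744 Mbps × 3540 s = 59273.8 Mb
Total: 130945.3 Mb = 16368.2 MB.
At 300 Mbps: 130945.3 / 300 = 436 s ≈ 7.27 minutes.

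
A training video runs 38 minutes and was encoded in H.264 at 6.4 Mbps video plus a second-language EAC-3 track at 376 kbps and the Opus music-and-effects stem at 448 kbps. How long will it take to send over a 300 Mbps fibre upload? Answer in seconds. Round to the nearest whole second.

55 seconds

38 min = 2280 s
Audio total: 376 + 448 = 824 kbps = 0.824 Mbps.
Total bitrate: 7.224 Mbps.
File: 7.224 Mbps × 2280 s = 16470.7 Mb.
At 300 Mbps: 16470.7 / 300 = 54.9 s ≈ 54.9 seconds.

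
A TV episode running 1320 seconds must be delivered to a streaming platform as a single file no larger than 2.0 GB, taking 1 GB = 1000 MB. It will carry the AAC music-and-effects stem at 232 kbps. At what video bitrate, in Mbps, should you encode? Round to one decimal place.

Budget: 2.0 GB = 16000.0 Mb.
Total bitrate budget: 16000.0 Mb / 1320 s = 12.121 Mbps.
Audio: 232 kbps = 0.232 Mbps.
Video: 12.121 − 0.232 = 11.889 Mbps.

11.9 Mbps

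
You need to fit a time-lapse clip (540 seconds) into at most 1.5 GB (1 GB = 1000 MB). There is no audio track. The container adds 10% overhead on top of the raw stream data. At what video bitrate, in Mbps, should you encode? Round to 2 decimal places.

Budget: 1.5 GB = 12000.0 Mb.
Stream payload after overhead: 12000.0 / 1.10 = 10909.1 Mb.
Total bitrate budget: 10909.1 Mb / 540 s = 20.202 Mbps.

20.20 Mbps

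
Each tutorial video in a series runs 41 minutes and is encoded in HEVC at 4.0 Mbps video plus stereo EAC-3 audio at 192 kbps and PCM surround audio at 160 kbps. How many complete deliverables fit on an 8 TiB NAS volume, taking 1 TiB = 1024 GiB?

41 min = 2460 s
Audio total: 192 + 160 = 352 kbps = 0.352 Mbps.
Total bitrate: 4.352 Mbps.
Per item: 4.352 Mbps × 2460 s = 10,706 Mb = 1,338 MB.
Capacity: 8 TiB = 70,368,744 Mb; 6572.88 items → 6572 complete.

6572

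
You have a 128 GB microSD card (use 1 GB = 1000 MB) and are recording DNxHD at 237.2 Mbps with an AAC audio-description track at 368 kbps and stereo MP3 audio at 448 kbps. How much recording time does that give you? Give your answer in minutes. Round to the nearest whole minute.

Audio total: 368 + 448 = 816 kbps = 0.816 Mbps.
Total bitrate: 237.2 + 0.816 = 238.016 Mbps.
Capacity: 128 GB = 1,024,000 Mb.
Recording time: 1,024,000 / 238.016 = 4,302 s ≈ 71.7 minutes.

72 minutes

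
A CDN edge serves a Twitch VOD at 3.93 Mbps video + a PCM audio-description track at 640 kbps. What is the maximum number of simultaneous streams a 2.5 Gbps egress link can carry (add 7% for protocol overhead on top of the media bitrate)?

Audio: 640 kbps = 0.640 Mbps.
Per-viewer media rate: 4.570 Mbps.
On the wire with 7% overhead: 4.890 Mbps.
2.5 Gbps = 2,500 Mbps; 2,500 / 4.890 = 511.26 → 511 viewers.

511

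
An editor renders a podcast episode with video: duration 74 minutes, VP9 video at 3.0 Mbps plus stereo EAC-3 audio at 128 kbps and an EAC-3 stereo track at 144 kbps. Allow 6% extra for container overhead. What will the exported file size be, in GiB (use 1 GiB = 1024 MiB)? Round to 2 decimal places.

1.79 GiB

74 min = 4440 s
Audio total: 128 + 144 = 272 kbps = 0.272 Mbps.
Total bitrate: 3.0 + 0.272 = 3.272 Mbps.
Stream data: 3.272 Mbps × 4440 s = 14527.7 Mb.
With 6% container overhead: ×1.06.
15,399 Mb = 1,924,917,600 bytes ÷ 1,073,741,824 = 1.793 GiB.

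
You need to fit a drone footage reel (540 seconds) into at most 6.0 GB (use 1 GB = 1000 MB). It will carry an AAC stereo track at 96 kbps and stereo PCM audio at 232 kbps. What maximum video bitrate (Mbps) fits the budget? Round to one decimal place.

88.6 Mbps

Budget: 6.0 GB = 48000.0 Mb.
Total bitrate budget: 48000.0 Mb / 540 s = 88.889 Mbps.
Audio total: 96 + 232 = 328 kbps = 0.328 Mbps.
Video: 88.889 − 0.328 = 88.561 Mbps.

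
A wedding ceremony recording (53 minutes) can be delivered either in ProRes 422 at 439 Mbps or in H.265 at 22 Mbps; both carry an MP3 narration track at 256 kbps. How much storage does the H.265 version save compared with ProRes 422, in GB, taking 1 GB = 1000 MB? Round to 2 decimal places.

165.76 GB

53 min = 3180 s
Audio: 256 kbps = 0.256 Mbps.
ProRes 422: 439.256 Mbps × 3180 s = 1396834.1 Mb = 174.604 GB.
H.265: 22.256 Mbps × 3180 s = 70774.1 Mb = 8.847 GB.
Saving: 174.604 − 8.847 = 165.757 GB.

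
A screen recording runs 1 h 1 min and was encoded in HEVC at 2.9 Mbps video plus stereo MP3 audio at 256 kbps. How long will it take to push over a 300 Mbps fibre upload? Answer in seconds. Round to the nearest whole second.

39 seconds

1 h 1 min = 61 min = 3660 s
Audio: 256 kbps = 0.256 Mbps.
Total bitrate: 3.156 Mbps.
File: 3.156 Mbps × 3660 s = 11551.0 Mb.
At 300 Mbps: 11551.0 / 300 = 38.5 s ≈ 38.5 seconds.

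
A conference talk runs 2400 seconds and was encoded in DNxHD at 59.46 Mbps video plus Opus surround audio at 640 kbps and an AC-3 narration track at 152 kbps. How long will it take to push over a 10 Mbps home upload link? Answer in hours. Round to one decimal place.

Audio total: 640 + 152 = 792 kbps = 0.792 Mbps.
Total bitrate: 60.252 Mbps.
File: 60.252 Mbps × 2400 s = 144604.8 Mb.
At 10 Mbps: 144604.8 / 10 = 14460.5 s ≈ 4.02 hours.

4.0 hours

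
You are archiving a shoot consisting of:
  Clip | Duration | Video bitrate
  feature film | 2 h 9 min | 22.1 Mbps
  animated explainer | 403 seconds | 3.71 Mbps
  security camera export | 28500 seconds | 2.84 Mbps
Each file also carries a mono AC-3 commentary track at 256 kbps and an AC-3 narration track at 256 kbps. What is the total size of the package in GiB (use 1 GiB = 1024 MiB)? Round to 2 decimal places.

31.69 GiB

Audio total: 256 + 256 = 512 kbps = 0.512 Mbps.
feature film: 22.612 Mbps × 7740 s = 175016.9 Mb
animated explainer: 4.222 Mbps × 403 s = 1701.5 Mb
security camera export: 3.352 Mbps × 28500 s = 95532.0 Mb
Total: 272250.3 Mb = 34031.3 MB.
= 31.69 GiB.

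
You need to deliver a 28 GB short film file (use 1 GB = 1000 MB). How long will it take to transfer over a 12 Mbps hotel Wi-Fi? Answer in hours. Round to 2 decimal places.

File: 28 GB = 224000.0 Mb.
At 12 Mbps: 224000.0 / 12 = 18666.7 s ≈ 5.19 hours.

5.19 hours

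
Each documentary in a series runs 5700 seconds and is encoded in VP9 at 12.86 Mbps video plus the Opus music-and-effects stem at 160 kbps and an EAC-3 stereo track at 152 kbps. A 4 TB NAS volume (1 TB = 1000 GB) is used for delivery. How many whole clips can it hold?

Audio total: 160 + 152 = 312 kbps = 0.312 Mbps.
Total bitrate: 13.172 Mbps.
Per item: 13.172 Mbps × 5700 s = 75,080 Mb = 9,385 MB.
Capacity: 4 TB = 32,000,000 Mb; 426.21 items → 426 complete.

426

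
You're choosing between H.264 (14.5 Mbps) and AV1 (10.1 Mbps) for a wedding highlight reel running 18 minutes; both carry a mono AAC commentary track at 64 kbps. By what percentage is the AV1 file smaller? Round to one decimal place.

30.2%

18 min = 1080 s
Audio: 64 kbps = 0.064 Mbps.
H.264: 14.564 Mbps × 1080 s = 15729.1 Mb = 1.966 GB.
AV1: 10.164 Mbps × 1080 s = 10977.1 Mb = 1.372 GB.
Reduction: (1 − 1.372/1.966) × 100 = 30.21%.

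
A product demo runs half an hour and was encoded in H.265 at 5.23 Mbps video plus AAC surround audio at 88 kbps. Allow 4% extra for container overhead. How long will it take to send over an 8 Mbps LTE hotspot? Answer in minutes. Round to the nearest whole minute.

21 minutes

30 min = 1800 s
Audio: 88 kbps = 0.088 Mbps.
Total bitrate: 5.318 Mbps.
File: 5.318 Mbps × 1800 s = 9572.4 Mb.
With 4% container overhead: ×1.04. → 9955.3 Mb.
At 8 Mbps: 9955.3 / 8 = 1244.4 s ≈ 20.7 minutes.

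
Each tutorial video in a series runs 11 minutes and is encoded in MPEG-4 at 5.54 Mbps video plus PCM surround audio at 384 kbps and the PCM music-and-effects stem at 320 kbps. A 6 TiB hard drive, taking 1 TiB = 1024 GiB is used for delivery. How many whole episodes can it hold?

11 min = 660 s
Audio total: 384 + 320 = 704 kbps = 0.704 Mbps.
Total bitrate: 6.244 Mbps.
Per item: 6.244 Mbps × 660 s = 4,121 Mb = 515.1 MB.
Capacity: 6 TiB = 52,776,558 Mb; 12806.61 items → 12806 complete.

12806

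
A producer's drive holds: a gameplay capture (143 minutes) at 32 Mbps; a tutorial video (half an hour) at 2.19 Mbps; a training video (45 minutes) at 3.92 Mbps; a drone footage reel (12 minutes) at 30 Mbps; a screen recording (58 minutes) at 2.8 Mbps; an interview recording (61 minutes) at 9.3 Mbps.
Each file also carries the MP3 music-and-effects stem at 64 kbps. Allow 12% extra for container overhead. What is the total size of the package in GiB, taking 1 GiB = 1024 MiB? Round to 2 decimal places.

Audio: 64 kbps = 0.064 Mbps.
gameplay capture: 32.064 Mbps × 8580 s × 1.12 = 308122.2 Mb
tutorial video: 2.254 Mbps × 1800 s × 1.12 = 4544.1 Mb
training video: 3.984 Mbps × 2700 s × 1.12 = 12047.6 Mb
drone footage reel: 30.064 Mbps × 720 s × 1.12 = 24243.6 Mb
screen recording: 2.864 Mbps × 3480 s × 1.12 = 11162.7 Mb
interview recording: 9.364 Mbps × 3660 s × 1.12 = 38384.9 Mb
Total: 398505.1 Mb = 49813.1 MB.
= 46.39 GiB.

46.39 GiB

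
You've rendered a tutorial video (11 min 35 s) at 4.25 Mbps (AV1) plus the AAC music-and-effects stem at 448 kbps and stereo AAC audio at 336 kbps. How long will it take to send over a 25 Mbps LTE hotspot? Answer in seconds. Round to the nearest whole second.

11 min 35 s = 695 s
Audio total: 448 + 336 = 784 kbps = 0.784 Mbps.
Total bitrate: 5.034 Mbps.
File: 5.034 Mbps × 695 s = 3498.6 Mb.
At 25 Mbps: 3498.6 / 25 = 139.9 s ≈ 140 seconds.

140 seconds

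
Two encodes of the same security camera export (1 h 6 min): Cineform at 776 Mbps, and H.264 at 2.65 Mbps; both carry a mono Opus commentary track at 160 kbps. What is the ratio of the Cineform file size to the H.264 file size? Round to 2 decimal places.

1 h 6 min = 66 min = 3960 s
Audio: 160 kbps = 0.160 Mbps.
Cineform: 776.160 Mbps × 3960 s = 3073593.6 Mb = 384.199 GB.
H.264: 2.810 Mbps × 3960 s = 11127.6 Mb = 1.391 GB.
Ratio: 384.199 / 1.391 = 276.214.

276.21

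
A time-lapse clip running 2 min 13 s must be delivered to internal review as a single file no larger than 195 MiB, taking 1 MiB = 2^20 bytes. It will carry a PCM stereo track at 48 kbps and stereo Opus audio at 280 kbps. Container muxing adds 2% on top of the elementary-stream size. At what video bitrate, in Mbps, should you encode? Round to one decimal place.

11.7 Mbps

Budget: 195 MiB = 1635.8 Mb.
Stream payload after overhead: 1635.8 / 1.02 = 1603.7 Mb.
2 min 13 s = 133 s
Total bitrate budget: 1603.7 Mb / 133 s = 12.058 Mbps.
Audio total: 48 + 280 = 328 kbps = 0.328 Mbps.
Video: 12.058 − 0.328 = 11.730 Mbps.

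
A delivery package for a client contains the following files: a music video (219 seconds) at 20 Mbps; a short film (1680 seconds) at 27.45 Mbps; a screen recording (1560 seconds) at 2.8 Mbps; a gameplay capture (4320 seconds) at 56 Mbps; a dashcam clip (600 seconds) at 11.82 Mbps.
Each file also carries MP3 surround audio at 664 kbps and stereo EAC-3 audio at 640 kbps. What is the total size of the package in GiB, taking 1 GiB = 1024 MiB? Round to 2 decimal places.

36.65 GiB

Audio total: 664 + 640 = 1304 kbps = 1.304 Mbps.
music video: 21.304 Mbps × 219 s = 4665.6 Mb
short film: 28.754 Mbps × 1680 s = 48306.7 Mb
screen recording: 4.104 Mbps × 1560 s = 6402.2 Mb
gameplay capture: 57.304 Mbps × 4320 s = 247553.3 Mb
dashcam clip: 13.124 Mbps × 600 s = 7874.4 Mb
Total: 314802.2 Mb = 39350.3 MB.
= 36.65 GiB.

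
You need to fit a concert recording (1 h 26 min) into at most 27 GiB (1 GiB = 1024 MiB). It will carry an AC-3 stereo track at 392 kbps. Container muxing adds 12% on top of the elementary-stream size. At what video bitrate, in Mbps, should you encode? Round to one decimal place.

Budget: 27 GiB = 231928.2 Mb.
Stream payload after overhead: 231928.2 / 1.12 = 207078.8 Mb.
1 h 26 min = 86 min = 5160 s
Total bitrate budget: 207078.8 Mb / 5160 s = 40.132 Mbps.
Audio: 392 kbps = 0.392 Mbps.
Video: 40.132 − 0.392 = 39.740 Mbps.

39.7 Mbps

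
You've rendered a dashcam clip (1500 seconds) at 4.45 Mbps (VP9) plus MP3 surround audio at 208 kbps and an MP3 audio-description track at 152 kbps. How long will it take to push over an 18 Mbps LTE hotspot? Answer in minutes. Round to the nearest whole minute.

7 minutes

Audio total: 208 + 152 = 360 kbps = 0.360 Mbps.
Total bitrate: 4.810 Mbps.
File: 4.810 Mbps × 1500 s = 7215.0 Mb.
At 18 Mbps: 7215.0 / 18 = 400.8 s ≈ 6.68 minutes.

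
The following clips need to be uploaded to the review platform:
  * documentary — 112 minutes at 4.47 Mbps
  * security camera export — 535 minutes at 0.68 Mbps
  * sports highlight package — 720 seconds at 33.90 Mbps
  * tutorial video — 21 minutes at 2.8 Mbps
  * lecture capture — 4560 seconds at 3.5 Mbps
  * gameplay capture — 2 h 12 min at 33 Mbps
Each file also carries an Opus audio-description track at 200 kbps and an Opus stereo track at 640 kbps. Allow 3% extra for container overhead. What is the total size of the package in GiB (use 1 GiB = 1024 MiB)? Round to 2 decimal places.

Audio total: 200 + 640 = 840 kbps = 0.840 Mbps.
documentary: 5.310 Mbps × 6720 s × 1.03 = 36753.7 Mb
security camera export: 1.520 Mbps × 32100 s × 1.03 = 50255.8 Mb
sports highlight package: 34.740 Mbps × 720 s × 1.03 = 25763.2 Mb
tutorial video: 3.640 Mbps × 1260 s × 1.03 = 4724.0 Mb
lecture capture: 4.340 Mbps × 4560 s × 1.03 = 20384.1 Mb
gameplay capture: 33.840 Mbps × 7920 s × 1.03 = 276053.2 Mb
Total: 413933.9 Mb = 51741.7 MB.
= 48.19 GiB.

48.19 GiB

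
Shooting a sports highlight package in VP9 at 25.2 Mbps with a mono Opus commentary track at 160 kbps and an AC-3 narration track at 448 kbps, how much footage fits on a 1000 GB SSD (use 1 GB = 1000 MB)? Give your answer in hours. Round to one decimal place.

86.1 hours

Audio total: 160 + 448 = 608 kbps = 0.608 Mbps.
Total bitrate: 25.2 + 0.608 = 25.808 Mbps.
Capacity: 1000 GB = 8,000,000 Mb.
Recording time: 8,000,000 / 25.808 = 309,981 s ≈ 86.1 hours.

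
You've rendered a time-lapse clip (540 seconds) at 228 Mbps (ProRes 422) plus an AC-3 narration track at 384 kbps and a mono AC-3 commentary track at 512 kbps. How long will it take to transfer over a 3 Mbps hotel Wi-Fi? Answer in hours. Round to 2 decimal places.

Audio total: 384 + 512 = 896 kbps = 0.896 Mbps.
Total bitrate: 228.896 Mbps.
File: 228.896 Mbps × 540 s = 123603.8 Mb.
At 3 Mbps: 123603.8 / 3 = 41201.3 s ≈ 11.4 hours.

11.44 hours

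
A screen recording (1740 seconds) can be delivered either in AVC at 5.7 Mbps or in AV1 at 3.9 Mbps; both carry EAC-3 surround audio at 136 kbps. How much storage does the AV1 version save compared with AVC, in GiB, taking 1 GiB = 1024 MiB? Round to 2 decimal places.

Audio: 136 kbps = 0.136 Mbps.
AVC: 5.836 Mbps × 1740 s = 10154.6 Mb = 1.182 GiB.
AV1: 4.036 Mbps × 1740 s = 7022.6 Mb = 0.818 GiB.
Saving: 1.182 − 0.818 = 0.365 GiB.

0.36 GiB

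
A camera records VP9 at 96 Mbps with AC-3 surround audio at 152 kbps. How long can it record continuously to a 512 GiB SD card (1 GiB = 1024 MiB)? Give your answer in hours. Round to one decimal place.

Audio: 152 kbps = 0.152 Mbps.
Total bitrate: 96 + 0.152 = 96.152 Mbps.
Capacity: 512 GiB = 4,398,047 Mb.
Recording time: 4,398,047 / 96.152 = 45,741 s ≈ 12.7 hours.

12.7 hours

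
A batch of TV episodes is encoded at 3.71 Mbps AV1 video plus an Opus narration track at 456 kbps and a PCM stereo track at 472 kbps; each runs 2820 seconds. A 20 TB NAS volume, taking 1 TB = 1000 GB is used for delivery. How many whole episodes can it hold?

Audio total: 456 + 472 = 928 kbps = 0.928 Mbps.
Total bitrate: 4.638 Mbps.
Per item: 4.638 Mbps × 2820 s = 13,079 Mb = 1,635 MB.
Capacity: 20 TB = 160,000,000 Mb; 12233.20 items → 12233 complete.

12233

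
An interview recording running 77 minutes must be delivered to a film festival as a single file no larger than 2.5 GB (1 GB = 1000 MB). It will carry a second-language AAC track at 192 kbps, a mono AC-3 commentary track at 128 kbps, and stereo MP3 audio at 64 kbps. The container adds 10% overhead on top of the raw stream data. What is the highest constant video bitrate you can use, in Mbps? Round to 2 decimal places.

Budget: 2.5 GB = 20000.0 Mb.
Stream payload after overhead: 20000.0 / 1.10 = 18181.8 Mb.
77 min = 4620 s
Total bitrate budget: 18181.8 Mb / 4620 s = 3.935 Mbps.
Audio total: 192 + 128 + 64 = 384 kbps = 0.384 Mbps.
Video: 3.935 − 0.384 = 3.551 Mbps.

3.55 Mbps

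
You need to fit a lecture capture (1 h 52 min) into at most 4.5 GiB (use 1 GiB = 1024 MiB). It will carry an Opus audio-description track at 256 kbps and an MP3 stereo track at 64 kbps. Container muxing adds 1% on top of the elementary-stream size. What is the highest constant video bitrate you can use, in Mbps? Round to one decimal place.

5.4 Mbps

Budget: 4.5 GiB = 38654.7 Mb.
Stream payload after overhead: 38654.7 / 1.01 = 38272.0 Mb.
1 h 52 min = 112 min = 6720 s
Total bitrate budget: 38272.0 Mb / 6720 s = 5.695 Mbps.
Audio total: 256 + 64 = 320 kbps = 0.320 Mbps.
Video: 5.695 − 0.320 = 5.375 Mbps.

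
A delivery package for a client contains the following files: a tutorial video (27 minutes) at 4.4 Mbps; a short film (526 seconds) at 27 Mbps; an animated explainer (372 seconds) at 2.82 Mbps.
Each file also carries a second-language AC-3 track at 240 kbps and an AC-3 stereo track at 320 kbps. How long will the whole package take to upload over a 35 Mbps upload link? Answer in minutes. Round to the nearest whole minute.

Audio total: 240 + 320 = 560 kbps = 0.560 Mbps.
tutorial video: 4.960 Mbps × 1620 s = 8035.2 Mb
short film: 27.560 Mbps × 526 s = 14496.6 Mb
animated explainer: 3.380 Mbps × 372 s = 1257.4 Mb
Total: 23789.1 Mb = 2973.6 MB.
At 35 Mbps: 23789.1 / 35 = 680 s ≈ 11.3 minutes.

11 minutes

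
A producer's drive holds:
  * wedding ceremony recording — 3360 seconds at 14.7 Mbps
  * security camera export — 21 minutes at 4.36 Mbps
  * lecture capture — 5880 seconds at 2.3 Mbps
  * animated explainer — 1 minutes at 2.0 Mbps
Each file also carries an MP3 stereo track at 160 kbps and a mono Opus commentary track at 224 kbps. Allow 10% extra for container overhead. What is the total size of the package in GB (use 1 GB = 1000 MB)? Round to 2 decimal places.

9.98 GB

Audio total: 160 + 224 = 384 kbps = 0.384 Mbps.
wedding ceremony recording: 15.084 Mbps × 3360 s × 1.10 = 55750.5 Mb
security camera export: 4.744 Mbps × 1260 s × 1.10 = 6575.2 Mb
lecture capture: 2.684 Mbps × 5880 s × 1.10 = 17360.1 Mb
animated explainer: 2.384 Mbps × 60 s × 1.10 = 157.3 Mb
Total: 79843.1 Mb = 9980.4 MB.
= 9.980 GB.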